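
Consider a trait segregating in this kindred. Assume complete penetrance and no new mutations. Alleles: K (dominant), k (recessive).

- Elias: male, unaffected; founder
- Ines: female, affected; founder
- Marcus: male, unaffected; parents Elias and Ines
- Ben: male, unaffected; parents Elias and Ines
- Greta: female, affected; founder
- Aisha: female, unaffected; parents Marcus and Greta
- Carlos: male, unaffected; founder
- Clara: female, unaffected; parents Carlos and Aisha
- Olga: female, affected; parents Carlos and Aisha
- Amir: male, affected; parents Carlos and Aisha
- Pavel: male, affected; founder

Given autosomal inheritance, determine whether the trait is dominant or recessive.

Carlos and Aisha are both unaffected yet have an affected child Olga. Under dominance, an affected child requires at least one affected parent, so the trait cannot be dominant.

recessive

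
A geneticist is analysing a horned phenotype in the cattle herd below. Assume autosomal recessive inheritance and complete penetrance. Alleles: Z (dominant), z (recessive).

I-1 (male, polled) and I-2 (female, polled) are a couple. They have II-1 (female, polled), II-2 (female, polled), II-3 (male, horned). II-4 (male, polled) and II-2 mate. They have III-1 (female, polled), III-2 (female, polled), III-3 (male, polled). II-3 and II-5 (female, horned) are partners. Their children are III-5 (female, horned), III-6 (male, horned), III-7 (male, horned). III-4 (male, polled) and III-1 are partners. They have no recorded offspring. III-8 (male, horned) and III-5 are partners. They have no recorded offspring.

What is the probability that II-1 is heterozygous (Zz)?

2/3

I-1 is polled so carries Z and passed z to II-3 (zz), so I-1 is Zz.
I-2 is polled so carries Z and passed z to II-3 (zz), so I-2 is Zz.
Their cross gives offspring ratios 1/4 ZZ : 1/2 Zz : 1/4 zz. Conditioning on II-1 being polled, P(Zz) = 1/2 / 3/4 = 2/3.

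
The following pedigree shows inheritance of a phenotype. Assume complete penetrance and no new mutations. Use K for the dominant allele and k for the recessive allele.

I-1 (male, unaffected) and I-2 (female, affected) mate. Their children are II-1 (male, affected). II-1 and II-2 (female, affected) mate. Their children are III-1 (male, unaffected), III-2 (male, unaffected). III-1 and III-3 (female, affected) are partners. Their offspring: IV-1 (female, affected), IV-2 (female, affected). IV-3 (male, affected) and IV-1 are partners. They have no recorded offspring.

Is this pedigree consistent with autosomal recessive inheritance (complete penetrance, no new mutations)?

No

Under autosomal recessive, III-1 (unaffected, male) cannot arise from II-1 (affected) × II-2 (affected).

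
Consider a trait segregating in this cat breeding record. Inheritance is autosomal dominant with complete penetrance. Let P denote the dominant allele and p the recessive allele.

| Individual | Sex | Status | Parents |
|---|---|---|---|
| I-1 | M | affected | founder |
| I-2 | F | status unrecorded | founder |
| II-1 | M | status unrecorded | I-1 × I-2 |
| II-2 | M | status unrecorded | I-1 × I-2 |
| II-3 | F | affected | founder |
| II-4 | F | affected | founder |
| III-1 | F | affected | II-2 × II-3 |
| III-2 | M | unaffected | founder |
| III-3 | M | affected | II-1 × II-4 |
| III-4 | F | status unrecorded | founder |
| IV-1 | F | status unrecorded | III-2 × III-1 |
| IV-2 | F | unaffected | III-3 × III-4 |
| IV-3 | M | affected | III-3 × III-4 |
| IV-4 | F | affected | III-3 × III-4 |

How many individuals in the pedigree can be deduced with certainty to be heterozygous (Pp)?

Obligate heterozygotes: III-3 is affected so carries P and passed p to IV-2 (pp), so III-3 is Pp.
Every other individual is either homozygous by phenotype or has at least one consistent homozygous assignment, so the count is 1.

1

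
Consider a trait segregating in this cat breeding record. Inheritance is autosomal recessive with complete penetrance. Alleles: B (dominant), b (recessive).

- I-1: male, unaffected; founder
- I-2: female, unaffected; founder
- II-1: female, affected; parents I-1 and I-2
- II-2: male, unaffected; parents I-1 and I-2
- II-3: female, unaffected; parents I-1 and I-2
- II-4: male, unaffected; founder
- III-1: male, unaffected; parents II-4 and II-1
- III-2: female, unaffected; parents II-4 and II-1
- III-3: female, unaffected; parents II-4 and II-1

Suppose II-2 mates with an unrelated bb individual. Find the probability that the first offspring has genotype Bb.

2/3

I-1 is unaffected so carries B and passed b to II-1 (bb), so I-1 is Bb.
I-2 is unaffected so carries B and passed b to II-1 (bb), so I-2 is Bb.
II-2 is an unaffected offspring of I-1 (Bb) × I-2 (Bb), whose cross gives 1/4 BB : 1/2 Bb : 1/4 bb; conditioning on being unaffected, II-2 is BB with probability 1/3, Bb with probability 2/3.
Summing over parental genotype combinations, P(offspring has genotype Bb) = 1/3·1 + 2/3·1/2 = 2/3.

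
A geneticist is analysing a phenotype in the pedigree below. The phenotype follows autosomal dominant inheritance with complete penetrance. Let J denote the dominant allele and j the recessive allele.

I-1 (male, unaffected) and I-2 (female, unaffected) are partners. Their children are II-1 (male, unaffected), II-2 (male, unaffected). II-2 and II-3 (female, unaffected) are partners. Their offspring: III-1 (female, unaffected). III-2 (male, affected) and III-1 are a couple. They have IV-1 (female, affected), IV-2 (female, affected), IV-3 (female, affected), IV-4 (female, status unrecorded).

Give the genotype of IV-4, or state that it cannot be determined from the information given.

cannot be determined

IV-4's phenotype is unrecorded, and no parent or child forces a single allele at both positions; consistent genotype assignments exist with IV-4 as Jj or jj.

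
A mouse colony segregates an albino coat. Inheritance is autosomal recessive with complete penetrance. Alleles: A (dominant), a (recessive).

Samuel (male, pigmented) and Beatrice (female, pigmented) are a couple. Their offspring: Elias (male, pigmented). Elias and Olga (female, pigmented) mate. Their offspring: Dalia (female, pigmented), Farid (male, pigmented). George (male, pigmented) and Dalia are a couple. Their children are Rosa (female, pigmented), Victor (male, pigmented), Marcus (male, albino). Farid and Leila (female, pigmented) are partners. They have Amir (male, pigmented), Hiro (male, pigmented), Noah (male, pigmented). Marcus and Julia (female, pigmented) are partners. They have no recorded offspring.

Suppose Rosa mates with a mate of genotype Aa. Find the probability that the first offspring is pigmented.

5/6

George is pigmented so carries A and passed a to Marcus (aa), so George is Aa.
Dalia is pigmented so carries A and passed a to Marcus (aa), so Dalia is Aa.
Rosa is a pigmented offspring of George (Aa) × Dalia (Aa), whose cross gives 1/4 AA : 1/2 Aa : 1/4 aa; conditioning on being pigmented, Rosa is AA with probability 1/3, Aa with probability 2/3.
Summing over parental genotype combinations, P(offspring is pigmented) = 1/3·1 + 2/3·3/4 = 5/6.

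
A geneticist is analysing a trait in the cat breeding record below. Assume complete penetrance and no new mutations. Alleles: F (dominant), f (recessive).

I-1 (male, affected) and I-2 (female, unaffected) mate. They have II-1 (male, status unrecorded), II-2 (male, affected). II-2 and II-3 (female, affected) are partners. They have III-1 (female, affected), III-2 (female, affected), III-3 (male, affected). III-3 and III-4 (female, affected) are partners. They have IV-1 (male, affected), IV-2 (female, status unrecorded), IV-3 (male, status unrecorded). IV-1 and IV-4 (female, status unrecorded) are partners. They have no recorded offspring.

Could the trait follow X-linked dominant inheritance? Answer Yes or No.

Under X-linked dominant, II-2 (affected, male) cannot arise from I-1 (affected) × I-2 (unaffected).

No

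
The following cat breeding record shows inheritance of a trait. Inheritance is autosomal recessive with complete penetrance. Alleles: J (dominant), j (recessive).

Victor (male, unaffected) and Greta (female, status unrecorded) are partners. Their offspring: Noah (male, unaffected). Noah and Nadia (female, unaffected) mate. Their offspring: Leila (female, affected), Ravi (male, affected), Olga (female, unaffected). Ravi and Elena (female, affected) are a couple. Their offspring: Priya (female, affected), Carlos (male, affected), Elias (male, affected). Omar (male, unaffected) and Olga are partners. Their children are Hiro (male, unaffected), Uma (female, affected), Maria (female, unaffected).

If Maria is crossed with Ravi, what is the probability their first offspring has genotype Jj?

2/3

Omar is unaffected so carries J and passed j to Uma (jj), so Omar is Jj.
Olga is unaffected so carries J and passed j to Uma (jj), so Olga is Jj.
Maria is an unaffected offspring of Omar (Jj) × Olga (Jj), whose cross gives 1/4 JJ : 1/2 Jj : 1/4 jj; conditioning on being unaffected, Maria is JJ with probability 1/3, Jj with probability 2/3.
Ravi is affected, so Ravi is jj.
Summing over parental genotype combinations, P(offspring has genotype Jj) = 1/3·1 + 2/3·1/2 = 2/3.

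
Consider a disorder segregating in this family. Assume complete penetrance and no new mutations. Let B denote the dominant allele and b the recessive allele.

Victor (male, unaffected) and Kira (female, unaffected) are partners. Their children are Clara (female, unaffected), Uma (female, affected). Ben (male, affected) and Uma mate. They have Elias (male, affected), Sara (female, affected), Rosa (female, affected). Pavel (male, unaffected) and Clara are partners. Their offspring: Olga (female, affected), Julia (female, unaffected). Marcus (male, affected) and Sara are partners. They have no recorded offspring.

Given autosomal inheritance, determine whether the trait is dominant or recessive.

recessive

Victor and Kira are both unaffected yet have an affected child Uma. Under dominance, an affected child requires at least one affected parent, so the trait cannot be dominant.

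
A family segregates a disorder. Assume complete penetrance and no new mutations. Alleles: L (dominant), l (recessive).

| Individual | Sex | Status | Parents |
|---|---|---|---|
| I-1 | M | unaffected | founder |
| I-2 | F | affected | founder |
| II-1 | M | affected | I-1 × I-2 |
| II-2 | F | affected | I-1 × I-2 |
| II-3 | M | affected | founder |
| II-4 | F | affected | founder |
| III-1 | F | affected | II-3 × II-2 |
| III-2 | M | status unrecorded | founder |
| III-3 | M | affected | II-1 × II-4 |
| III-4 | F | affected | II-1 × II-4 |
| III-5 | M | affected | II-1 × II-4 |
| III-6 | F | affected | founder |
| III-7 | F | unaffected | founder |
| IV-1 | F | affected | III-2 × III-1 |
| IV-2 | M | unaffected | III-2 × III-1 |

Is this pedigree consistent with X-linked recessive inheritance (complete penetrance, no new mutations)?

No

Under X-linked recessive, II-2 (affected, female) cannot arise from I-1 (unaffected) × I-2 (affected).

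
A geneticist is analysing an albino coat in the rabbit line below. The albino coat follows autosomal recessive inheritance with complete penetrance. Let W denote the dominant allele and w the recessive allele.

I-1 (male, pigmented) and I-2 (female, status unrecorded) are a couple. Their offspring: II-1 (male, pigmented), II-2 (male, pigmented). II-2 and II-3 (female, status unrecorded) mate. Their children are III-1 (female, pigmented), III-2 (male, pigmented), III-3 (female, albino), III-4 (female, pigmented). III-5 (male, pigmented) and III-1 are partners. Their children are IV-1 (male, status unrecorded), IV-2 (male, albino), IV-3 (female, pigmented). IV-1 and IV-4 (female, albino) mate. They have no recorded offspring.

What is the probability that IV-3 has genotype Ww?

III-5 is pigmented so carries W and passed w to IV-2 (ww), so III-5 is Ww.
III-1 is pigmented so carries W and passed w to IV-2 (ww), so III-1 is Ww.
Their cross gives offspring ratios 1/4 WW : 1/2 Ww : 1/4 ww. Conditioning on IV-3 being pigmented, P(Ww) = 1/2 / 3/4 = 2/3.

2/3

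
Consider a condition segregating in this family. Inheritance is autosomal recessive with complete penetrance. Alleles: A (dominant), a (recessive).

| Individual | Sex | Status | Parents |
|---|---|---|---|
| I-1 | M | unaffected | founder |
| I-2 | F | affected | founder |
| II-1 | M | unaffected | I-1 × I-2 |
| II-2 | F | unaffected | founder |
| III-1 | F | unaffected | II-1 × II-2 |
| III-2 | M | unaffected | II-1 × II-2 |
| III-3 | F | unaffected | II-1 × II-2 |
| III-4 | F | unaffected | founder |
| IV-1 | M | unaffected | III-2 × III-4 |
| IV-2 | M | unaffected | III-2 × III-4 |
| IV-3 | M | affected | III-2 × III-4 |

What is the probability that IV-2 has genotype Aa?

2/3

III-2 is unaffected so carries A and passed a to IV-3 (aa), so III-2 is Aa.
III-4 is unaffected so carries A and passed a to IV-3 (aa), so III-4 is Aa.
Their cross gives offspring ratios 1/4 AA : 1/2 Aa : 1/4 aa. Conditioning on IV-2 being unaffected, P(Aa) = 1/2 / 3/4 = 2/3.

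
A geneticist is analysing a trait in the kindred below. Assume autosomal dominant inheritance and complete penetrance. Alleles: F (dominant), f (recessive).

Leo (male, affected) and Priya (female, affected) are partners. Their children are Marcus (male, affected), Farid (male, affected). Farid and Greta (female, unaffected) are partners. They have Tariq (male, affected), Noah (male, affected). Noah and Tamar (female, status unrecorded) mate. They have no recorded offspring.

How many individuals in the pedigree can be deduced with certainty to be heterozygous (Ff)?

Obligate heterozygotes: Tariq is affected so carries F and received f from Greta (ff), so Tariq is Ff; Noah is affected so carries F and received f from Greta (ff), so Noah is Ff.
Every other individual is either homozygous by phenotype or has at least one consistent homozygous assignment, so the count is 2.

2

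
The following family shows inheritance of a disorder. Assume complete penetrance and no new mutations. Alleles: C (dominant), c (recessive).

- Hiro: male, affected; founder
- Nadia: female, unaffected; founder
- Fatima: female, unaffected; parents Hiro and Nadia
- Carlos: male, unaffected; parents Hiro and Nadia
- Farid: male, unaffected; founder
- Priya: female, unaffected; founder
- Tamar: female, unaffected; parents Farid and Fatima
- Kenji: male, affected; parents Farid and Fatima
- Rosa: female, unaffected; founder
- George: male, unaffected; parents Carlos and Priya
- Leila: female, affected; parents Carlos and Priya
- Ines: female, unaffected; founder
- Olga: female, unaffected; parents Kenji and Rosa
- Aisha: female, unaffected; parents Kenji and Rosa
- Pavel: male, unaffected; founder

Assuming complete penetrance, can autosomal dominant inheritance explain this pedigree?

No

Under autosomal dominant, Kenji (affected, male) cannot arise from Farid (unaffected) × Fatima (unaffected).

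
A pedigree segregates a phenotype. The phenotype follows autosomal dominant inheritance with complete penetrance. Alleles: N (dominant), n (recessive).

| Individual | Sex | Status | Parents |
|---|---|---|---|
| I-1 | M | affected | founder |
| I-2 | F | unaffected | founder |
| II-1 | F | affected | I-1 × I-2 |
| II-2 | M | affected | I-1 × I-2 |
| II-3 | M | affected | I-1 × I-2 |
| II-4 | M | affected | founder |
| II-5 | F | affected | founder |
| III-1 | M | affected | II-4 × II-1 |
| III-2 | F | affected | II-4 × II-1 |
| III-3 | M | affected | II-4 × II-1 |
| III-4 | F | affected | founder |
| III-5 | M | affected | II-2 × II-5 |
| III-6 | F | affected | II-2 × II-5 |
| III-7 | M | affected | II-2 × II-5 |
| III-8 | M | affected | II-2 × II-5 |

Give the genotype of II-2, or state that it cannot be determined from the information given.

Nn

From phenotype alone, II-2 is NN or Nn.
II-2 is affected so carries N and received n from I-2 (nn), so II-2 is Nn.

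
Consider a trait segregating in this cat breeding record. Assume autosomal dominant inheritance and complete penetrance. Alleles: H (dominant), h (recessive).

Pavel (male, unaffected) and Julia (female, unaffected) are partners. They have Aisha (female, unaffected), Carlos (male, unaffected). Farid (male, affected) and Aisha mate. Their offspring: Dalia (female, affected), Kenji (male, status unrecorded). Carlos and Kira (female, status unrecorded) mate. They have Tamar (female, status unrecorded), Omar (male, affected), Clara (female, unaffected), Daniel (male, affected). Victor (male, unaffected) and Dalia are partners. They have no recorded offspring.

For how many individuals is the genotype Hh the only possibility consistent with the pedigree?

Obligate heterozygotes: Kira passed H to Omar (Hh, whose h came from Carlos) and passed h to Clara (hh), so Kira is Hh; Dalia is affected so carries H and received h from Aisha (hh), so Dalia is Hh; Omar is affected so carries H and received h from Carlos (hh), so Omar is Hh; Daniel is affected so carries H and received h from Carlos (hh), so Daniel is Hh.
Every other individual is either homozygous by phenotype or has at least one consistent homozygous assignment, so the count is 4.

4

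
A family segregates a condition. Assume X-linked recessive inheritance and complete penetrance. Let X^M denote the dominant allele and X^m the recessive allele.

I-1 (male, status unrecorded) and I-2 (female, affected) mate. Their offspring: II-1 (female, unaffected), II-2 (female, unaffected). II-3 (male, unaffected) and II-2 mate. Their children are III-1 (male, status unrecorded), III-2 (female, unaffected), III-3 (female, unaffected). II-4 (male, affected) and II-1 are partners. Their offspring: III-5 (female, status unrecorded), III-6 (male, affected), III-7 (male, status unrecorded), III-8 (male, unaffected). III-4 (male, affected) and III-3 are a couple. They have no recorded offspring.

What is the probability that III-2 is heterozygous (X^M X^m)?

1/2

II-3 is unaffected, so II-3 is X^M Y.
II-2 is unaffected so carries M and received m from I-2 (X^m X^m), so II-2 is X^M X^m.
Their cross gives offspring ratios 1/2 X^M X^M : 1/2 X^M X^m. Conditioning on III-2 being unaffected, P(X^M X^m) = 1/2 / 1 = 1/2.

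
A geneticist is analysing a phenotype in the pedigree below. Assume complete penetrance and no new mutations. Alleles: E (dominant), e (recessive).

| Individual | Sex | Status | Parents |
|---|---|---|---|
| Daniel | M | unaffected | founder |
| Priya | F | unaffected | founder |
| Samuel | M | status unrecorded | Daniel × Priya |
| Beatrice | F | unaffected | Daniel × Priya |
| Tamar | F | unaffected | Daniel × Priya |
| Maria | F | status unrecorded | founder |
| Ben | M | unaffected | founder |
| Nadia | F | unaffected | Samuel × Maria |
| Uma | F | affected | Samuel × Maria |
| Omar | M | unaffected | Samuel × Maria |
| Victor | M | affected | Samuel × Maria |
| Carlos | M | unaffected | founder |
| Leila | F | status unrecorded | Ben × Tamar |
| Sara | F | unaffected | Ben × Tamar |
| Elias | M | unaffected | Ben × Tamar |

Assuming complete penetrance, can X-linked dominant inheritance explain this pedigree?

A consistent assignment under X-linked dominant exists: Daniel X^e Y, Priya X^e X^e, Samuel X^e Y, Beatrice X^e X^e, Tamar X^e X^e, Maria X^E X^e, Ben X^e Y, Nadia X^e X^e, Uma X^E X^e, Omar X^e Y, Victor X^E Y, Carlos X^e Y, Leila X^e X^e, Sara X^e X^e, Elias X^e Y.
In this assignment every recorded phenotype matches its genotype and every non-founder's genotype is obtainable from its parents' genotypes, so the pedigree is consistent.

Yes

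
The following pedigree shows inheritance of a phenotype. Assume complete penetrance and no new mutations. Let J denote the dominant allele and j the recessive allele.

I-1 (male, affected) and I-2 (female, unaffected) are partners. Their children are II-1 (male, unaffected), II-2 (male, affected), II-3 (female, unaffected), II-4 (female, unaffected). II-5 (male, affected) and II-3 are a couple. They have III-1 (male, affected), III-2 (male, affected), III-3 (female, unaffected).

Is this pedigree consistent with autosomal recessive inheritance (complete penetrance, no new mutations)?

Yes

A consistent assignment under autosomal recessive exists: I-1 jj, I-2 Jj, II-1 Jj, II-2 jj, II-3 Jj, II-4 Jj, II-5 jj, III-1 jj, III-2 jj, III-3 Jj.
In this assignment every recorded phenotype matches its genotype and every non-founder's genotype is obtainable from its parents' genotypes, so the pedigree is consistent.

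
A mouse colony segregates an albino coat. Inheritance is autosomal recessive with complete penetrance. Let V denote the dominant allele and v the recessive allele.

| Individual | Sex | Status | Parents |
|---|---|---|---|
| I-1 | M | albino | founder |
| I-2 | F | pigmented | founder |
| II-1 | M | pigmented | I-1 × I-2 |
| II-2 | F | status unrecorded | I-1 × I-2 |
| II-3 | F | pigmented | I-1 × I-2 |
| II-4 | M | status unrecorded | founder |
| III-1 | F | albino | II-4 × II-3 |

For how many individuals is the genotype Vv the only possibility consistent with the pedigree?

2

Obligate heterozygotes: II-1 is pigmented so carries V and received v from I-1 (vv), so II-1 is Vv; II-3 is pigmented so carries V and received v from I-1 (vv), so II-3 is Vv.
Every other individual is either homozygous by phenotype or has at least one consistent homozygous assignment, so the count is 2.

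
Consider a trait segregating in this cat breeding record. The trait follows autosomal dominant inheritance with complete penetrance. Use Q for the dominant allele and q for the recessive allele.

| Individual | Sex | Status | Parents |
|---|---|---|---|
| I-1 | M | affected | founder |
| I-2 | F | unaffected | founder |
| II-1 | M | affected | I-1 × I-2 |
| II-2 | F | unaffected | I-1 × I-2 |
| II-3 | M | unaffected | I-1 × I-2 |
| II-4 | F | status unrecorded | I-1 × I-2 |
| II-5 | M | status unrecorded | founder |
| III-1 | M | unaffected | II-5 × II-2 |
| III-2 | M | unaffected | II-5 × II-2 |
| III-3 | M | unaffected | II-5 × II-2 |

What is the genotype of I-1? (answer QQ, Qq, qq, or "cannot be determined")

Qq

From phenotype alone, I-1 is QQ or Qq.
I-1 is affected so carries Q and passed q to II-2 (qq), so I-1 is Qq.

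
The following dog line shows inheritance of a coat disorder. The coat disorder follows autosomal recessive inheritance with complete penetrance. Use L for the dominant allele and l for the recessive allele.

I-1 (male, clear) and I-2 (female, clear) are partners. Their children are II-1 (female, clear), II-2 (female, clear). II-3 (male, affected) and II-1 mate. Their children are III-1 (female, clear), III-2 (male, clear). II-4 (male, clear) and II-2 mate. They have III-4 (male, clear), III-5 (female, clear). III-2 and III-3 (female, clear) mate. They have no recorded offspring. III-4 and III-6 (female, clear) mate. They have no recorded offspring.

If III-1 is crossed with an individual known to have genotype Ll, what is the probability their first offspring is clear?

III-1 is clear so carries L and received l from II-3 (ll), so III-1 is Ll.
The cross gives 1/4 LL : 1/2 Ll : 1/4 ll, so P(offspring is clear) = 3/4.

3/4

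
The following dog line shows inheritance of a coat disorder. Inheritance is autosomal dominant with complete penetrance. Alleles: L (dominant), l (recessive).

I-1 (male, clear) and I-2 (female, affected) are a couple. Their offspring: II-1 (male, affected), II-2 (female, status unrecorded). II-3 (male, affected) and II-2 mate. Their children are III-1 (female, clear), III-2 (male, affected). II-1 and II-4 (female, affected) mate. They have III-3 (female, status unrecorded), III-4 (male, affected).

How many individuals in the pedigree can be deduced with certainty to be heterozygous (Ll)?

Obligate heterozygotes: II-1 is affected so carries L and received l from I-1 (ll), so II-1 is Ll; II-3 is affected so carries L and passed l to III-1 (ll), so II-3 is Ll.
Every other individual is either homozygous by phenotype or has at least one consistent homozygous assignment, so the count is 2.

2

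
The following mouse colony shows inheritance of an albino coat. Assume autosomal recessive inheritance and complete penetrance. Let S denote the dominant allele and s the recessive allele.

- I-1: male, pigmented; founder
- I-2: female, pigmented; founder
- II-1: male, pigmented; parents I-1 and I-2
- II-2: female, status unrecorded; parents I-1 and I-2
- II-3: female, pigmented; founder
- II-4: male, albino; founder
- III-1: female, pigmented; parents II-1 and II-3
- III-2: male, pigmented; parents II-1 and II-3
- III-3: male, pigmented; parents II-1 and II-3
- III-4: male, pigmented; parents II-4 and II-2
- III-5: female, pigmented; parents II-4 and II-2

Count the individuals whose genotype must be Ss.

Obligate heterozygotes: III-4 is pigmented so carries S and received s from II-4 (ss), so III-4 is Ss; III-5 is pigmented so carries S and received s from II-4 (ss), so III-5 is Ss.
Every other individual is either homozygous by phenotype or has at least one consistent homozygous assignment, so the count is 2.

2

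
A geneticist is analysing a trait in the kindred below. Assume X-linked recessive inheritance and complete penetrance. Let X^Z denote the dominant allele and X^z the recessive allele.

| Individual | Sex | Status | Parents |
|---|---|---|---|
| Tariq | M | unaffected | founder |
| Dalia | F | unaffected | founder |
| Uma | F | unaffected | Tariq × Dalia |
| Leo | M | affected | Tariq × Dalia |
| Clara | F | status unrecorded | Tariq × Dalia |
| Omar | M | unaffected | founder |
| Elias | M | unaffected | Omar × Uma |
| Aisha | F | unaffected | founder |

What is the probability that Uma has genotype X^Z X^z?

Tariq is unaffected, so Tariq is X^Z Y.
Dalia is unaffected so carries Z and passed z to Leo (X^z Y), so Dalia is X^Z X^z.
Their cross gives offspring ratios 1/2 X^Z X^Z : 1/2 X^Z X^z. Conditioning on Uma being unaffected, P(X^Z X^z) = 1/2 / 1 = 1/2 before taking Uma's own offspring into account.
Omar is unaffected, so Omar is X^Z Y.
Now use Uma's offspring. Probability of each recorded status — unaffected son Elias: 1/2 if Uma is X^Z X^z, 1 if X^Z X^Z.
Bayes: P(X^Z X^z) = 1/2·1/2 / (1/2·1/2 + 1/2·1) = 1/3.

1/3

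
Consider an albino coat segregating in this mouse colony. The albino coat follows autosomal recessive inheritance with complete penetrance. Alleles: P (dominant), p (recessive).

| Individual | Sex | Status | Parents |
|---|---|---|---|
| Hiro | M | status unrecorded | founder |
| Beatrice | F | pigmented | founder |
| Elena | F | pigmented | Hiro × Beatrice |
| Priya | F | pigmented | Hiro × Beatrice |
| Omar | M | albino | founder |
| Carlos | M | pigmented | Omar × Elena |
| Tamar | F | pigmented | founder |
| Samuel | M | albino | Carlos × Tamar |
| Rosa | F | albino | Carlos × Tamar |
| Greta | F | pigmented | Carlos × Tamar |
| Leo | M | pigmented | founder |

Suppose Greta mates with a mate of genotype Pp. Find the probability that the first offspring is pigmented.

Carlos is pigmented so carries P and received p from Omar (pp), so Carlos is Pp.
Tamar is pigmented so carries P and passed p to Samuel (pp), so Tamar is Pp.
Greta is a pigmented offspring of Carlos (Pp) × Tamar (Pp), whose cross gives 1/4 PP : 1/2 Pp : 1/4 pp; conditioning on being pigmented, Greta is PP with probability 1/3, Pp with probability 2/3.
Summing over parental genotype combinations, P(offspring is pigmented) = 1/3·1 + 2/3·3/4 = 5/6.

5/6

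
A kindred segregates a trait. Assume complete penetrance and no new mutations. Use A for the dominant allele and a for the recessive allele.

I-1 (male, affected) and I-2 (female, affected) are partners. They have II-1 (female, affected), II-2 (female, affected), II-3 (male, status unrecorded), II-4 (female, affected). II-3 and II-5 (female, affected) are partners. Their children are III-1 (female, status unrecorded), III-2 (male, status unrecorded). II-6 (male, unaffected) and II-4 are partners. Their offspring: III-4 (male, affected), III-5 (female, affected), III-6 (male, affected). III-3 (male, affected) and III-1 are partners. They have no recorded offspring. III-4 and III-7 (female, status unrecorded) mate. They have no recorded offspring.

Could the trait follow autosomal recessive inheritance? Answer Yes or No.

Yes

A consistent assignment under autosomal recessive exists: I-1 aa, I-2 aa, II-1 aa, II-2 aa, II-3 aa, II-4 aa, II-5 aa, II-6 Aa, III-1 aa, III-2 aa, III-3 aa, III-4 aa, III-5 aa, III-6 aa, III-7 AA.
In this assignment every recorded phenotype matches its genotype and every non-founder's genotype is obtainable from its parents' genotypes, so the pedigree is consistent.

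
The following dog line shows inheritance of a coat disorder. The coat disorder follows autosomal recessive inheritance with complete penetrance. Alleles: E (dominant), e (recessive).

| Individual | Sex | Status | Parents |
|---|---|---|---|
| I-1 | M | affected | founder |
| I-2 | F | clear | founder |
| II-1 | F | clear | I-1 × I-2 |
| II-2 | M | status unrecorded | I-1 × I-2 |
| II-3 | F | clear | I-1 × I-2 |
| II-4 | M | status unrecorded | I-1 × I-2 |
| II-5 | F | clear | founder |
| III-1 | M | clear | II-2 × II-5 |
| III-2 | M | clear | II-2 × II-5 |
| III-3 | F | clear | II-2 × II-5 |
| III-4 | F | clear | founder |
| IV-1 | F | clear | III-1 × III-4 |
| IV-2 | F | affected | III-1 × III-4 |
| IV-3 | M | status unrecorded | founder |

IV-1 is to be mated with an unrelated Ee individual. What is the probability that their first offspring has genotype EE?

III-1 is clear so carries E and passed e to IV-2 (ee), so III-1 is Ee.
III-4 is clear so carries E and passed e to IV-2 (ee), so III-4 is Ee.
IV-1 is a clear offspring of III-1 (Ee) × III-4 (Ee), whose cross gives 1/4 EE : 1/2 Ee : 1/4 ee; conditioning on being clear, IV-1 is EE with probability 1/3, Ee with probability 2/3.
Summing over parental genotype combinations, P(offspring has genotype EE) = 1/3·1/2 + 2/3·1/4 = 1/3.

1/3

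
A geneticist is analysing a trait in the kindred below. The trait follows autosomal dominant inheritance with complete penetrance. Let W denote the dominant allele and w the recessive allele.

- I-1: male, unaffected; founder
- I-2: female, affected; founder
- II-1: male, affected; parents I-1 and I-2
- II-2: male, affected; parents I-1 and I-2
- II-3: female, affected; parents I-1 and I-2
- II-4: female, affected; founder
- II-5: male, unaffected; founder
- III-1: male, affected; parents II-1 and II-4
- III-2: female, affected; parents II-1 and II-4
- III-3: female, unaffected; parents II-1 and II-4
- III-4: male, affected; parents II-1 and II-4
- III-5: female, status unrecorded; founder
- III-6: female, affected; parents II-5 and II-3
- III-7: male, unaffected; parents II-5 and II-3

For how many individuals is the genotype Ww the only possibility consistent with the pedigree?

5

Obligate heterozygotes: II-1 is affected so carries W and received w from I-1 (ww), so II-1 is Ww; II-2 is affected so carries W and received w from I-1 (ww), so II-2 is Ww; II-3 is affected so carries W and received w from I-1 (ww), so II-3 is Ww; II-4 is affected so carries W and passed w to III-3 (ww), so II-4 is Ww; III-6 is affected so carries W and received w from II-5 (ww), so III-6 is Ww.
Every other individual is either homozygous by phenotype or has at least one consistent homozygous assignment, so the count is 5.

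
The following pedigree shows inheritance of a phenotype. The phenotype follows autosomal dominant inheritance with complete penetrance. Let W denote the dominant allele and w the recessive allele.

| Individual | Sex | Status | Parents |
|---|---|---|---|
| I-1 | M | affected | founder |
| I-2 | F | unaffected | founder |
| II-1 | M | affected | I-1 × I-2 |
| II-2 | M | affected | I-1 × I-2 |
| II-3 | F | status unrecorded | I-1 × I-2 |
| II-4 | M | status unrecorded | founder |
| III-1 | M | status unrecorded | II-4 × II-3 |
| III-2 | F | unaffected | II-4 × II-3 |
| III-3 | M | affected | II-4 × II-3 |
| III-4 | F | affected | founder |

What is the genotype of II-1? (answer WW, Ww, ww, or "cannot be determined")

Ww

From phenotype alone, II-1 is WW or Ww.
II-1 is affected so carries W and received w from I-2 (ww), so II-1 is Ww.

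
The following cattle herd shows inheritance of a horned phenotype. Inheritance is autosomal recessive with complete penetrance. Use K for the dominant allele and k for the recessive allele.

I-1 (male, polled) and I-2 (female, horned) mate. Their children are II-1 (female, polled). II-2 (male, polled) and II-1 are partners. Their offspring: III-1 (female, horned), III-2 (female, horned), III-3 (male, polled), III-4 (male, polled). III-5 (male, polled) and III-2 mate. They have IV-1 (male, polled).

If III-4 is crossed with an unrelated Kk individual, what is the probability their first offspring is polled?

II-2 is polled so carries K and passed k to III-1 (kk), so II-2 is Kk.
II-1 is polled so carries K and received k from I-2 (kk), so II-1 is Kk.
III-4 is a polled offspring of II-2 (Kk) × II-1 (Kk), whose cross gives 1/4 KK : 1/2 Kk : 1/4 kk; conditioning on being polled, III-4 is KK with probability 1/3, Kk with probability 2/3.
Summing over parental genotype combinations, P(offspring is polled) = 1/3·1 + 2/3·3/4 = 5/6.

5/6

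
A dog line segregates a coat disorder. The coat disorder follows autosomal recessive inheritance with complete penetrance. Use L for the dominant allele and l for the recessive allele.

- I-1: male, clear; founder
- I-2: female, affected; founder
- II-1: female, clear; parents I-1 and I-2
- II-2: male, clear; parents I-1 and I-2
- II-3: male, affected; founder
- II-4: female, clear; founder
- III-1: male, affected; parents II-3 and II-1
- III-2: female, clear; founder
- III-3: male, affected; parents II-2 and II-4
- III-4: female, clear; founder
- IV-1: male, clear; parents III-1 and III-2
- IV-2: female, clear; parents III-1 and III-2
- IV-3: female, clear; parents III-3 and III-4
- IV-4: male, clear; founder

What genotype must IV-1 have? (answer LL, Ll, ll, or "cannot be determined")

From phenotype alone, IV-1 is LL or Ll.
IV-1 is clear so carries L and received l from III-1 (ll), so IV-1 is Ll.

Ll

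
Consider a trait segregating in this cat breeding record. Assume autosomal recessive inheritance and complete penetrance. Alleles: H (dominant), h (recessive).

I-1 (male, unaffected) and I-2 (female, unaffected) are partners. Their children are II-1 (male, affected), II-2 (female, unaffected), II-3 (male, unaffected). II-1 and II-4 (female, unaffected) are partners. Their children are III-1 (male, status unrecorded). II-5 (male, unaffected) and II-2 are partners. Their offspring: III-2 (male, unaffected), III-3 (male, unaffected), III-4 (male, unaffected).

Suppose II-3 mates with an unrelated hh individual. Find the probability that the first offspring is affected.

1/3

I-1 is unaffected so carries H and passed h to II-1 (hh), so I-1 is Hh.
I-2 is unaffected so carries H and passed h to II-1 (hh), so I-2 is Hh.
II-3 is an unaffected offspring of I-1 (Hh) × I-2 (Hh), whose cross gives 1/4 HH : 1/2 Hh : 1/4 hh; conditioning on being unaffected, II-3 is HH with probability 1/3, Hh with probability 2/3.
Summing over parental genotype combinations, P(offspring is affected) = 2/3·1/2 = 1/3.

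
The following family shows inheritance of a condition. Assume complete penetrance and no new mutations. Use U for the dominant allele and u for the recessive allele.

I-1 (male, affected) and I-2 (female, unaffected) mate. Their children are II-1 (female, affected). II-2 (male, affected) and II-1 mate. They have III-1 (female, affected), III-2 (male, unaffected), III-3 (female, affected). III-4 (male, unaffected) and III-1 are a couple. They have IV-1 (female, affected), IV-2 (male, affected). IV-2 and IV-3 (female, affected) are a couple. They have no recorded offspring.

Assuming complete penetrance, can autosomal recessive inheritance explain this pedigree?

Under autosomal recessive, III-2 (unaffected, male) cannot arise from II-2 (affected) × II-1 (affected).

No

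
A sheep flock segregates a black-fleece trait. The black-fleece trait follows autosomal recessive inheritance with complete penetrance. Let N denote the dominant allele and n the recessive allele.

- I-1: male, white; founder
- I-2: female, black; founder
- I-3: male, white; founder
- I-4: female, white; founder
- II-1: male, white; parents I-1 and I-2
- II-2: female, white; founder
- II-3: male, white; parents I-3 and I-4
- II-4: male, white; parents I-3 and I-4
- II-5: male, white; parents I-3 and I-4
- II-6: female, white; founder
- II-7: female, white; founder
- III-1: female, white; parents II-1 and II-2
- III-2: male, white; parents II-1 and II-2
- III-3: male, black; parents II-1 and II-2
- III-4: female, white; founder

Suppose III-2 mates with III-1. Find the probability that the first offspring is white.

II-1 is white so carries N and received n from I-2 (nn), so II-1 is Nn.
II-2 is white so carries N and passed n to III-3 (nn), so II-2 is Nn.
III-2 is a white offspring of II-1 (Nn) × II-2 (Nn), whose cross gives 1/4 NN : 1/2 Nn : 1/4 nn; conditioning on being white, III-2 is NN with probability 1/3, Nn with probability 2/3.
III-1 is a white offspring of II-1 (Nn) × II-2 (Nn), whose cross gives 1/4 NN : 1/2 Nn : 1/4 nn; conditioning on being white, III-1 is NN with probability 1/3, Nn with probability 2/3.
Summing over parental genotype combinations, P(offspring is white) = 1/9·1 + 2/9·1 + 2/9·1 + 4/9·3/4 = 8/9.

8/9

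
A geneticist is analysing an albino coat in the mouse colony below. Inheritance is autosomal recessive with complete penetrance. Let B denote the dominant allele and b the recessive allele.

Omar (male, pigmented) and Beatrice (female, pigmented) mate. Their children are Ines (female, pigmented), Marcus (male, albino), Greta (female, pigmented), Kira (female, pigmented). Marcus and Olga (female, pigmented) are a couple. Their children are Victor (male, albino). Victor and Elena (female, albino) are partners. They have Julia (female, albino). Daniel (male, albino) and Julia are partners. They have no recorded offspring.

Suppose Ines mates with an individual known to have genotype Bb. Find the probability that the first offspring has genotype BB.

Omar is pigmented so carries B and passed b to Marcus (bb), so Omar is Bb.
Beatrice is pigmented so carries B and passed b to Marcus (bb), so Beatrice is Bb.
Ines is a pigmented offspring of Omar (Bb) × Beatrice (Bb), whose cross gives 1/4 BB : 1/2 Bb : 1/4 bb; conditioning on being pigmented, Ines is BB with probability 1/3, Bb with probability 2/3.
Summing over parental genotype combinations, P(offspring has genotype BB) = 1/3·1/2 + 2/3·1/4 = 1/3.

1/3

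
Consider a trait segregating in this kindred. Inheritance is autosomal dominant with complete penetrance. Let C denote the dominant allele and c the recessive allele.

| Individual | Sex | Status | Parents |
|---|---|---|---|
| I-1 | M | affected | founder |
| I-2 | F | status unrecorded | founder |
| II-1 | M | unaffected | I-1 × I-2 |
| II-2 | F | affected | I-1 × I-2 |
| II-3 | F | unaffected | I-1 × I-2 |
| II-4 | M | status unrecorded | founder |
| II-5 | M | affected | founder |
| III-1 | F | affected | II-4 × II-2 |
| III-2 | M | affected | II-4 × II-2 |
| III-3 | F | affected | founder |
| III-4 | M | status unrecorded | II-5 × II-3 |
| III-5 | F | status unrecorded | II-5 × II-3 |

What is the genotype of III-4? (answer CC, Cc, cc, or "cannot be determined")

cannot be determined

III-4's phenotype is unrecorded, and no parent or child forces a single allele at both positions; consistent genotype assignments exist with III-4 as Cc or cc.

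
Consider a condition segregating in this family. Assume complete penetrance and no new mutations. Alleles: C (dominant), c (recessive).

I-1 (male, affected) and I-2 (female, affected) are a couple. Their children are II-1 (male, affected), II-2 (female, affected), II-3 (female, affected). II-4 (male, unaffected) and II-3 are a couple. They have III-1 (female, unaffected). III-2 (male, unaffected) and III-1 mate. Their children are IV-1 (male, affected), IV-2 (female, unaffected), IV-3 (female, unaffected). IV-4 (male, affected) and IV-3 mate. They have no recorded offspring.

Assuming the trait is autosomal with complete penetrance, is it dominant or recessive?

III-2 and III-1 are both unaffected yet have an affected child IV-1. Under dominance, an affected child requires at least one affected parent, so the trait cannot be dominant.

recessive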